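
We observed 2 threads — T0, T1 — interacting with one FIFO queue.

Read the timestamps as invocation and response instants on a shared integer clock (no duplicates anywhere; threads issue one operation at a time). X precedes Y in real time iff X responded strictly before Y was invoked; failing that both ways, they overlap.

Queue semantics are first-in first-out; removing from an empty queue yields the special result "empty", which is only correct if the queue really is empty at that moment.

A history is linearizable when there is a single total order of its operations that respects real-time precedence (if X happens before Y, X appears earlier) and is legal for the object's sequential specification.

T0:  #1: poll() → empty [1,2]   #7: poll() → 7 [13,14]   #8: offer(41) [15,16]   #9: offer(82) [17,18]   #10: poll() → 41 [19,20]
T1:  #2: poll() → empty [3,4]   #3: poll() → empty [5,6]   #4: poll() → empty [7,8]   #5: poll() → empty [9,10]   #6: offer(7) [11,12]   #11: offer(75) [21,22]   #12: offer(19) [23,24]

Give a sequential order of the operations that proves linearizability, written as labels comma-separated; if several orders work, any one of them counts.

step 1: #1 poll() → empty — queue <>
step 2: #2 poll() → empty — queue <>
step 3: #3 poll() → empty — queue <>
step 4: #4 poll() → empty — queue <>
step 5: #5 poll() → empty — queue <>
step 6: #6 offer(7) — queue <7>
step 7: #7 poll() → 7 — queue <>
step 8: #8 offer(41) — queue <41>
step 9: #9 offer(82) — queue <41,82>
step 10: #10 poll() → 41 — queue <82>
step 11: #11 offer(75) — queue <82,75>
step 12: #12 offer(19) — queue <82,75,19>

#1, #2, #3, #4, #5, #6, #7, #8, #9, #10, #11, #12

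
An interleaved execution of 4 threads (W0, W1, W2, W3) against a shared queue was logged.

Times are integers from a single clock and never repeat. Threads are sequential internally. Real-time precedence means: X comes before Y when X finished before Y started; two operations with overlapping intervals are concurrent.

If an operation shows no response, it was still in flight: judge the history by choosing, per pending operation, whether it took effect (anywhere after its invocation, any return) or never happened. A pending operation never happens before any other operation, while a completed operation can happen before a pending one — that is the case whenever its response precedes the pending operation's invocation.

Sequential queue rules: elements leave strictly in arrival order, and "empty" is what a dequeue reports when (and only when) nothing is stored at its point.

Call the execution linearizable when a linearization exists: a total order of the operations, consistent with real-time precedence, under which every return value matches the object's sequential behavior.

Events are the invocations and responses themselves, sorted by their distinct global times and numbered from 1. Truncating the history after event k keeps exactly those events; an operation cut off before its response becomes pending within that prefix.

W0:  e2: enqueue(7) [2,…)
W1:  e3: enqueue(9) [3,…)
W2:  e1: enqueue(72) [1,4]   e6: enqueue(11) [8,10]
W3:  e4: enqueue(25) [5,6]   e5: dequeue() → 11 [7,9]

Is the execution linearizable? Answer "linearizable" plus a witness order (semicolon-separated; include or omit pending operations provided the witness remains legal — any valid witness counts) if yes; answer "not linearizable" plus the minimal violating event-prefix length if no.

events 1..8 are fine; event 9 — the response of e5 at time 9 — makes the prefix non-linearizable
the completed operations (3 total) allow one real-time order; the queue replay rejects it
no escape via the 3 pending operations (e2, e3, e6): every completion choice fails
one such order, e1, e4, e5 (pending dropped), breaks at step 3 where e5 dequeue() → 11 is illegal

not linearizable — minimal violating prefix: 9 events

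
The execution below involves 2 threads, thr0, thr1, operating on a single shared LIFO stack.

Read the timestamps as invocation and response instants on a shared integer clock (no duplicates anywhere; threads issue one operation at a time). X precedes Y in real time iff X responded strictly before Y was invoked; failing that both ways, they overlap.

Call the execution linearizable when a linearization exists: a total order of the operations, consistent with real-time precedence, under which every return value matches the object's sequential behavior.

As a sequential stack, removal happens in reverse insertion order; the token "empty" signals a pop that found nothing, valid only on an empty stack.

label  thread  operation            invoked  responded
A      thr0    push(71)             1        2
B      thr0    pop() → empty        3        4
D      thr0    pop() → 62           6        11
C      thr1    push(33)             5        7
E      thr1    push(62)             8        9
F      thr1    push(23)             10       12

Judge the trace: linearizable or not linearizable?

already the first 4 events (up to B's response at time 4) admit no linearization; the first 3 still do
one real-time candidate order over the 2 completed operations — the LIFO stack replay rejects it
sample order A, B stalls at step 2 — B pop() → empty has no legal effect

not linearizable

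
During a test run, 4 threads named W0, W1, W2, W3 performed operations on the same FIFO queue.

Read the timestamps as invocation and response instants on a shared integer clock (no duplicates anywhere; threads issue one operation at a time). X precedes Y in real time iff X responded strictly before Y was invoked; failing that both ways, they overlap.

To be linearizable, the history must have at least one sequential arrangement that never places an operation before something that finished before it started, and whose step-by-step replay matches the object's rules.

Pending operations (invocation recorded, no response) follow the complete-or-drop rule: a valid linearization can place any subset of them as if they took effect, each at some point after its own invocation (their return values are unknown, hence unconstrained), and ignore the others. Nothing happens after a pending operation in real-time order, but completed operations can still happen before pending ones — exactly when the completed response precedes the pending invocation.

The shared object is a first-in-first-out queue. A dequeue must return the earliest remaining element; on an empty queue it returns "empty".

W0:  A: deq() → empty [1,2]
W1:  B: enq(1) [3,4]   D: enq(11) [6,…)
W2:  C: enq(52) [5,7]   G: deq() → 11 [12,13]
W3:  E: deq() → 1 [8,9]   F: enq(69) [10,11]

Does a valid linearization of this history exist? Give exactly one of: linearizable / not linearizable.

one valid linearization: A, B, D, C, E, F, G
after step 1 (A deq() → empty): queue <>
after step 2 (B enq(1)): queue <1>
after step 3 (D enq(11) (pending, included)): queue <1,11>
after step 4 (C enq(52)): queue <1,11,52>
after step 5 (E deq() → 1): queue <11,52>
after step 6 (F enq(69)): queue <11,52,69>
after step 7 (G deq() → 11): queue <52,69>

linearizable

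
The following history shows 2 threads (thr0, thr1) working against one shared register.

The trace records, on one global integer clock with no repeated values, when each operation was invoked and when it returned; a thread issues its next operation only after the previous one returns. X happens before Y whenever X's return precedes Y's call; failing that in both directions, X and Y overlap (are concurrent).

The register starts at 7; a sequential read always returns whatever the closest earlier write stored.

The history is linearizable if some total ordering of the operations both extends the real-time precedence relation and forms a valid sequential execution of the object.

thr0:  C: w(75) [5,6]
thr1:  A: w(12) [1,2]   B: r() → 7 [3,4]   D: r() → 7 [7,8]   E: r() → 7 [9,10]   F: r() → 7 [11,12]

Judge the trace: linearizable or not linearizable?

not linearizable

through event 3 a valid linearization exists; event 4 (B responding at time 4) ends that
exactly one order of the 2 completed ops respects real time; the register replay fails
sample order A, B stalls at step 2 — B r() → 7 has no legal effect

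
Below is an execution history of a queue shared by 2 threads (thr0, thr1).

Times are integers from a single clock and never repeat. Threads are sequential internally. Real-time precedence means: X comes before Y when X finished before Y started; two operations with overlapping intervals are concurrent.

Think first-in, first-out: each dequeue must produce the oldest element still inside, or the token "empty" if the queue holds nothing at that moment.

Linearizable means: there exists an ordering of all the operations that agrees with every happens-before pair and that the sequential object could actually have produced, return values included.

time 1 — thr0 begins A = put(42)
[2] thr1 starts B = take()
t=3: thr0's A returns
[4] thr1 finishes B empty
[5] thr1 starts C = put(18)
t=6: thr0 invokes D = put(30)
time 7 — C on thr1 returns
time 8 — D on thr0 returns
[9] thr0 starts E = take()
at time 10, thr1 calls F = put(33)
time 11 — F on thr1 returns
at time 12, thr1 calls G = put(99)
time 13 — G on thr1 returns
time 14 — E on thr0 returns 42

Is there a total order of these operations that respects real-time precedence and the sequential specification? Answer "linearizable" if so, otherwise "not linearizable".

linearizable

a witness: B, A, C, D, E, F, G
after step 1 (B take() → empty): queue <>
after step 2 (A put(42)): queue <42>
after step 3 (C put(18)): queue <42,18>
after step 4 (D put(30)): queue <42,18,30>
after step 5 (E take() → 42): queue <18,30>
after step 6 (F put(33)): queue <18,30,33>
after step 7 (G put(99)): queue <18,30,33,99>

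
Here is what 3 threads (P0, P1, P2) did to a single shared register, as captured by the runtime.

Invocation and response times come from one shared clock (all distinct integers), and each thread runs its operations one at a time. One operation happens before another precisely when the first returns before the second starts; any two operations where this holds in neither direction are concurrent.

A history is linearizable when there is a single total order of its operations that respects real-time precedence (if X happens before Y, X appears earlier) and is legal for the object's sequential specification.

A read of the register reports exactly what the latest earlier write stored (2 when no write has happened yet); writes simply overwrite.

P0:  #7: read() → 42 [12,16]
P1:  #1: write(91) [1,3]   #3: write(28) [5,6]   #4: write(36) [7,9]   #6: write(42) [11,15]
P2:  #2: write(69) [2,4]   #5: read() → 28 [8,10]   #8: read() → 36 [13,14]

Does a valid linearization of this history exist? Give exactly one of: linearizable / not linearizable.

linearizable

a witness: #1, #2, #3, #5, #4, #8, #6, #7
after step 1 (#1 write(91)): value 91
after step 2 (#2 write(69)): value 69
after step 3 (#3 write(28)): value 28
after step 4 (#5 read() → 28): value 28
after step 5 (#4 write(36)): value 36
after step 6 (#8 read() → 36): value 36
after step 7 (#6 write(42)): value 42
after step 8 (#7 read() → 42): value 42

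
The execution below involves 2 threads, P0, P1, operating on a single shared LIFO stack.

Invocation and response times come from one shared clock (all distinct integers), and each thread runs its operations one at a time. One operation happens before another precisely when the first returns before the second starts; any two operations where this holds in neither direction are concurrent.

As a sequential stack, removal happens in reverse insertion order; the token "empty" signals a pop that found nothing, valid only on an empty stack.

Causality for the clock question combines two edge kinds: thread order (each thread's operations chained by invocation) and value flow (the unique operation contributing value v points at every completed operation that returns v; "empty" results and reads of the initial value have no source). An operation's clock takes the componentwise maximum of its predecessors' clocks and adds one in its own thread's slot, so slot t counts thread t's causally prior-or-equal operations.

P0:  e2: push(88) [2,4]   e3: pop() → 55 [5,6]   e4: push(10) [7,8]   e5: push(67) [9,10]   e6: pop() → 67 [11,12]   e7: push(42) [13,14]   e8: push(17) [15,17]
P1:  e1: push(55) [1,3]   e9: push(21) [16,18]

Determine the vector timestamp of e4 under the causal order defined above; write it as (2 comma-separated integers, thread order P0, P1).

root op e1, invoked 1: fresh clock plus P1's own tick → (0, 1)
root op e2, invoked 2: fresh clock plus P0's own tick → (1, 0)
invoked at 16, e9 merges VC(e1)=(0, 1) and bumps P1's slot → (0, 2)
invoked at 5, e3 merges VC(e1)=(0, 1), VC(e2)=(1, 0) and bumps P0's slot → (2, 1)
invoked at 7, e4 merges VC(e3)=(2, 1) and bumps P0's slot → (3, 1)
invoked at 9, e5 merges VC(e4)=(3, 1) and bumps P0's slot → (4, 1)
invoked at 11, e6 merges VC(e5)=(4, 1) and bumps P0's slot → (5, 1)
invoked at 13, e7 merges VC(e6)=(5, 1) and bumps P0's slot → (6, 1)
invoked at 15, e8 merges VC(e7)=(6, 1) and bumps P0's slot → (7, 1)
target: VC(e4) = (3, 1)

(3, 1)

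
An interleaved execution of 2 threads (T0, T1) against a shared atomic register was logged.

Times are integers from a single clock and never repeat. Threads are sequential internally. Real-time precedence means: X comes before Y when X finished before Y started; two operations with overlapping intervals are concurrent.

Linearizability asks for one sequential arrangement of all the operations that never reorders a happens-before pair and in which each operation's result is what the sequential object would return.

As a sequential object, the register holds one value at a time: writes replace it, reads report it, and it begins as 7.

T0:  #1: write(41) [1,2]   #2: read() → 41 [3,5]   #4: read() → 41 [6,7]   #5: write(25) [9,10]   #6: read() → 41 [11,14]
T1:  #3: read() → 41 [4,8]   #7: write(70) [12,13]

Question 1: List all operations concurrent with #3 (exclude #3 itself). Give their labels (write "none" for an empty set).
#2, #4

#3 runs from 4 to 8; window-overlapping ops are concurrent
#1 [1,2]: before
#2 [3,5]: concurrent
#4 [6,7]: concurrent
#5 [9,10]: after
#6 [11,14]: after
#7 [12,13]: after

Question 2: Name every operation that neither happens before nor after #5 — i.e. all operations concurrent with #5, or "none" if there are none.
none

overlap test against #5 [9,10]: concurrent iff the interval meets 9..10
#1 [1,2]: before
#2 [3,5]: before
#3 [4,8]: before
#4 [6,7]: before
#6 [11,14]: after
#7 [12,13]: after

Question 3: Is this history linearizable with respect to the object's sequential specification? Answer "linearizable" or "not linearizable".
not linearizable

already the first 14 events (up to #6's response at time 14) admit no linearization; the first 13 still do
no legal order exists: 6 real-time-consistent candidates over 7 completed atomic register operations, all rejected
sample order #1, #2, #3, #4, #5, #6, #7 stalls at step 6 — #6 read() → 41 has no legal effect
sample order #1, #2, #3, #4, #5, #7, #6 stalls at step 7 — #6 read() → 41 has no legal effect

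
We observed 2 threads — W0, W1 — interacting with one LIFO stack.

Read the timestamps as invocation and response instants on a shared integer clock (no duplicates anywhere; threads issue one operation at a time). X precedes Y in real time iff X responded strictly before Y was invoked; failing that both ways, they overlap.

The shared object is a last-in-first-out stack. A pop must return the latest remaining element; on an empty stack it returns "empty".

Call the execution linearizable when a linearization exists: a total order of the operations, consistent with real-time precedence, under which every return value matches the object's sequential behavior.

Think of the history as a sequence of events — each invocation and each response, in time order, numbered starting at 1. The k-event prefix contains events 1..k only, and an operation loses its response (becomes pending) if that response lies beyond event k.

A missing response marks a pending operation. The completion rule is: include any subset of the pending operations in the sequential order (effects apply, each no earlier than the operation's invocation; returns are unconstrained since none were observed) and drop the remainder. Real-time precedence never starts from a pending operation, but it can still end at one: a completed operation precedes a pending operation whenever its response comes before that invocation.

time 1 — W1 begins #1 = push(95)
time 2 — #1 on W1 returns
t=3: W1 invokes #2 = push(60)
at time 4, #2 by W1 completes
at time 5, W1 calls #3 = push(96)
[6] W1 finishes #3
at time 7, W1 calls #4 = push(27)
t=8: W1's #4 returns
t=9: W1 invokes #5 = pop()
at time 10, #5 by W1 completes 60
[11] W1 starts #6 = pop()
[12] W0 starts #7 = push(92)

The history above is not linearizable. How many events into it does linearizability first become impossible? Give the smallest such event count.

10

events 1..9 are linearizable, e.g. via #1, #2, #3, #4:
step 1: #1 push(95) — stack <95>
step 2: #2 push(60) — stack <95,60>
step 3: #3 push(96) — stack <95,60,96>
step 4: #4 push(27) — stack <95,60,96,27>
with event 10 included (#5 responding at time 10), all real-time-consistent orders fail
sample order #1, #2, #3, #4, #5 stalls at step 5 — #5 pop() → 60 has no legal effect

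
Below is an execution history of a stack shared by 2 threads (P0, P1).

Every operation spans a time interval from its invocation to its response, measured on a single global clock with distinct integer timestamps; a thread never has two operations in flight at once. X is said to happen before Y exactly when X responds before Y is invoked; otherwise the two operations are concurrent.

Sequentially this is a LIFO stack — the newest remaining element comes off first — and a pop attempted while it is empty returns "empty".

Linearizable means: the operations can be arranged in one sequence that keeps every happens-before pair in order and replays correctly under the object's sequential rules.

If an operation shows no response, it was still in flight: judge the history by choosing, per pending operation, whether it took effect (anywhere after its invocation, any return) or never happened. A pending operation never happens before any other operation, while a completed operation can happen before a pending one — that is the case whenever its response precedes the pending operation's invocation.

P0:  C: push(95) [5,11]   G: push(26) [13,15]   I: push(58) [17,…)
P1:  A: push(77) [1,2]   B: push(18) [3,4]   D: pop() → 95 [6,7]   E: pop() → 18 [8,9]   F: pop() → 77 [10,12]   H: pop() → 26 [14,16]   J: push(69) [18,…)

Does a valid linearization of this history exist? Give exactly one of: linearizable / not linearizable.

one valid linearization: A, B, C, D, E, F, G, H
1. A push(77), leaving stack <77>
2. B push(18), leaving stack <77,18>
3. C push(95), leaving stack <77,18,95>
4. D pop() → 95, leaving stack <77,18>
5. E pop() → 18, leaving stack <77>
6. F pop() → 77, leaving stack <>
7. G push(26), leaving stack <26>
8. H pop() → 26, leaving stack <>

linearizable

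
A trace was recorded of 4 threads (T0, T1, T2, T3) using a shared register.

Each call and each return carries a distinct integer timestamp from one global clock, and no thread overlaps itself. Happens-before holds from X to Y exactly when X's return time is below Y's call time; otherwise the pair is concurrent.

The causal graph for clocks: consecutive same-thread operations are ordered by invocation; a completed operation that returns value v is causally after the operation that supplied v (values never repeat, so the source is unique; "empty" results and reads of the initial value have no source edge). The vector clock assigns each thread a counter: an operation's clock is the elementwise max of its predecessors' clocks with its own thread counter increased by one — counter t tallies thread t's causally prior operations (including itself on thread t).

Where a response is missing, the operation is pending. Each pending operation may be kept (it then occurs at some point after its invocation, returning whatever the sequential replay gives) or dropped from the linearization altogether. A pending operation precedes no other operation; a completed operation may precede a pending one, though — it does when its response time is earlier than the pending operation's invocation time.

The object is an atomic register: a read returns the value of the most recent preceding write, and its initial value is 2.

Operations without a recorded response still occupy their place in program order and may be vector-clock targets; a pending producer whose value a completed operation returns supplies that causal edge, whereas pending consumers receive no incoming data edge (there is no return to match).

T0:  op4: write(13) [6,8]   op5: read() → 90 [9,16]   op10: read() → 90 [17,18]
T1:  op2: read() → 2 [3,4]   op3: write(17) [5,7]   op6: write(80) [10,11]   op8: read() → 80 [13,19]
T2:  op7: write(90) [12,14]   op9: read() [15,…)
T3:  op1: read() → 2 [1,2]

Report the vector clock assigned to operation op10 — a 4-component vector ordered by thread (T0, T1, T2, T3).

(3, 0, 1, 0)

op1 (invocation 1): nothing precedes it; T3's component alone gives (0, 0, 0, 1)
op7 (invocation 12): nothing precedes it; T2's component alone gives (0, 0, 1, 0)
op2 (invocation 3): nothing precedes it; T1's component alone gives (0, 1, 0, 0)
op4 (invocation 6): nothing precedes it; T0's component alone gives (1, 0, 0, 0)
VC(op9, invoked at 15): max of VC(op7)=(0, 0, 1, 0), then +1 on thread T2 → (0, 0, 2, 0)
VC(op3, invoked at 5): max of VC(op2)=(0, 1, 0, 0), then +1 on thread T1 → (0, 2, 0, 0)
VC(op6, invoked at 10): max of VC(op3)=(0, 2, 0, 0), then +1 on thread T1 → (0, 3, 0, 0)
VC(op5, invoked at 9): max of VC(op4)=(1, 0, 0, 0), VC(op7)=(0, 0, 1, 0), then +1 on thread T0 → (2, 0, 1, 0)
VC(op8, invoked at 13): max of VC(op6)=(0, 3, 0, 0), then +1 on thread T1 → (0, 4, 0, 0)
VC(op10, invoked at 17): max of VC(op5)=(2, 0, 1, 0), VC(op7)=(0, 0, 1, 0), then +1 on thread T0 → (3, 0, 1, 0)
target: VC(op10) = (3, 0, 1, 0)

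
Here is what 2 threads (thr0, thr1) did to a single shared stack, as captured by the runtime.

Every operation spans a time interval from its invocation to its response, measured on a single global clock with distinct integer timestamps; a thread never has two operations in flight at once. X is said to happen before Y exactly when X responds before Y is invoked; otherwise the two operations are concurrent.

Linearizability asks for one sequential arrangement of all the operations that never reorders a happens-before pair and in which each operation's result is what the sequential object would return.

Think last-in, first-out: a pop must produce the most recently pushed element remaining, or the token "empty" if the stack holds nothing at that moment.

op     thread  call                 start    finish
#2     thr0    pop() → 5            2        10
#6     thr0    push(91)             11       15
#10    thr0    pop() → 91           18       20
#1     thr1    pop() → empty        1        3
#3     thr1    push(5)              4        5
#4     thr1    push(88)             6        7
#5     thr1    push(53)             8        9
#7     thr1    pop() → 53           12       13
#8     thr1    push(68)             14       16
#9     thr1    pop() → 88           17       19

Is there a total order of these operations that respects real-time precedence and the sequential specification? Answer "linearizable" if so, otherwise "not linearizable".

through event 18 a valid linearization exists; event 19 (#9 responding at time 19) ends that
15 orders of the 9 completed stack ops respect real time; none is legal
including or dropping the 1 pending operation (#10) in any combination fails
for example #1, #2, #3, #4, #5, #6, #7, #8, #9 (pending dropped) fails at step 2: #2 pop() → 5 is not legal there
for example #1, #2, #3, #4, #5, #7, #6, #8, #9 (pending dropped) fails at step 2: #2 pop() → 5 is not legal there

not linearizable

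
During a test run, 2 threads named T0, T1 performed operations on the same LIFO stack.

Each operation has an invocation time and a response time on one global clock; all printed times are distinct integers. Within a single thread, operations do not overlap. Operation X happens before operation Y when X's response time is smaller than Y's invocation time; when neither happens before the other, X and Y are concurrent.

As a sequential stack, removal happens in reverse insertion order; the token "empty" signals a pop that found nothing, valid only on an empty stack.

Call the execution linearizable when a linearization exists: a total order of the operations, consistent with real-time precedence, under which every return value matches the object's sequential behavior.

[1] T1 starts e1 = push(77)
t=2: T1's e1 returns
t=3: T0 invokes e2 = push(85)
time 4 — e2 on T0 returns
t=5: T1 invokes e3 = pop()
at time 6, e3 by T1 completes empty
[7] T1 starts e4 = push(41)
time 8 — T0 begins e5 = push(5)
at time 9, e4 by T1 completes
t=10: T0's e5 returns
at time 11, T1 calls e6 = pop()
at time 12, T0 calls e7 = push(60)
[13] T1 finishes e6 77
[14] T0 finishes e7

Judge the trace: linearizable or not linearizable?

not linearizable

through event 5 a valid linearization exists; event 6 (e3 responding at time 6) ends that
exhaustive check: the 3 completed LIFO stack ops admit one real-time order; illegal
for example e1, e2, e3 fails at step 3: e3 pop() → empty is not legal there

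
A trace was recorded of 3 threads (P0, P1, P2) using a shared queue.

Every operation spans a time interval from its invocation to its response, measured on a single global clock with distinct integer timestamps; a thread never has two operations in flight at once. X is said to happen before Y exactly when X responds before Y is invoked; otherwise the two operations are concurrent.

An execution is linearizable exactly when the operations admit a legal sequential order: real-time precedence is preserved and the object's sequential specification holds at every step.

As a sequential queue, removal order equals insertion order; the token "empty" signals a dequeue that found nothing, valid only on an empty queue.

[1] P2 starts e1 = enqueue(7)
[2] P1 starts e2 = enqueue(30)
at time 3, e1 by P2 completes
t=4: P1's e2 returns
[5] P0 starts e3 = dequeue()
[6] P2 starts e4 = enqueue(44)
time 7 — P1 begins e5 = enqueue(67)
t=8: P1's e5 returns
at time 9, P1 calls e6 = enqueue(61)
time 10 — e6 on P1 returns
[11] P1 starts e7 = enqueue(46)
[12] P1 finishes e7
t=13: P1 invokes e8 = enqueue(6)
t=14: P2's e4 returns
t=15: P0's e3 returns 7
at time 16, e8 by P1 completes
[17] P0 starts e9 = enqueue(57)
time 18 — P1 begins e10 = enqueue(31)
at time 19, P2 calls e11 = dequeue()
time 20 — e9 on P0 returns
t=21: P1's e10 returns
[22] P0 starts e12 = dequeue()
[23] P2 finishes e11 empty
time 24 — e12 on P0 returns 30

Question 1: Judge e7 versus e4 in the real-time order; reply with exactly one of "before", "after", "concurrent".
concurrent

e7 spans [11,12], e4 spans [6,14]
the intervals overlap in both directions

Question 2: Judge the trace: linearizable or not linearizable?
not linearizable

the violation lands at event 23, e11's response at time 23: events 1..22 linearize, events 1..23 do not
real-time-consistent orders of the 11 completed operations: 360 — all fail the queue replay
no escape via the 1 pending operation (e12): every completion choice fails
e.g. e1, e2, e3, e4, e5, e6, e7, e8, e9, e10, e11 (pending dropped): illegal at step 11, since e11 dequeue() → empty cannot apply there
e.g. e1, e2, e3, e4, e5, e6, e7, e8, e9, e11, e10 (pending dropped): illegal at step 10, since e11 dequeue() → empty cannot apply there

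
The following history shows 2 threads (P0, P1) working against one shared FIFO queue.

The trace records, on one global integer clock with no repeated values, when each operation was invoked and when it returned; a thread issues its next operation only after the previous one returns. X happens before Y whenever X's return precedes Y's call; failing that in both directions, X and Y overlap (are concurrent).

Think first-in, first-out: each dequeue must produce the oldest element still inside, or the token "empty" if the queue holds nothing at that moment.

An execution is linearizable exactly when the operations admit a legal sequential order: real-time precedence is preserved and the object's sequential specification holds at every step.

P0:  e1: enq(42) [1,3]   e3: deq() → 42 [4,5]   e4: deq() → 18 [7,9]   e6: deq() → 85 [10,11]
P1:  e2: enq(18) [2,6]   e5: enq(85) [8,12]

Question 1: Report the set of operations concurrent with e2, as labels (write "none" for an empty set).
e1, e3

e2 spans [2,6]: anything still running between times 2 and 6 counts as concurrent
e1 [1,3]: concurrent
e3 [4,5]: concurrent
e4 [7,9]: after
e5 [8,12]: after
e6 [10,11]: after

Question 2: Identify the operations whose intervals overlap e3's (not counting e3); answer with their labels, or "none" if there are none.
e2

e3 spans [4,5]; an op avoiding the whole window 4..5 is ordered, any other is concurrent
e1 [1,3]: before
e2 [2,6]: concurrent
e4 [7,9]: after
e5 [8,12]: after
e6 [10,11]: after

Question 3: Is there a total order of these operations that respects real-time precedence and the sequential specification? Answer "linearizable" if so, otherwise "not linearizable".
linearizable

witness order: e1, e2, e3, e4, e5, e6
1. e1 enq(42), leaving queue <42>
2. e2 enq(18), leaving queue <42,18>
3. e3 deq() → 42, leaving queue <18>
4. e4 deq() → 18, leaving queue <>
5. e5 enq(85), leaving queue <85>
6. e6 deq() → 85, leaving queue <>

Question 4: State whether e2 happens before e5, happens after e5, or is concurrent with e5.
before

e2 spans [2,6], e5 spans [8,12]
resp(e2)=6 < inv(e5)=8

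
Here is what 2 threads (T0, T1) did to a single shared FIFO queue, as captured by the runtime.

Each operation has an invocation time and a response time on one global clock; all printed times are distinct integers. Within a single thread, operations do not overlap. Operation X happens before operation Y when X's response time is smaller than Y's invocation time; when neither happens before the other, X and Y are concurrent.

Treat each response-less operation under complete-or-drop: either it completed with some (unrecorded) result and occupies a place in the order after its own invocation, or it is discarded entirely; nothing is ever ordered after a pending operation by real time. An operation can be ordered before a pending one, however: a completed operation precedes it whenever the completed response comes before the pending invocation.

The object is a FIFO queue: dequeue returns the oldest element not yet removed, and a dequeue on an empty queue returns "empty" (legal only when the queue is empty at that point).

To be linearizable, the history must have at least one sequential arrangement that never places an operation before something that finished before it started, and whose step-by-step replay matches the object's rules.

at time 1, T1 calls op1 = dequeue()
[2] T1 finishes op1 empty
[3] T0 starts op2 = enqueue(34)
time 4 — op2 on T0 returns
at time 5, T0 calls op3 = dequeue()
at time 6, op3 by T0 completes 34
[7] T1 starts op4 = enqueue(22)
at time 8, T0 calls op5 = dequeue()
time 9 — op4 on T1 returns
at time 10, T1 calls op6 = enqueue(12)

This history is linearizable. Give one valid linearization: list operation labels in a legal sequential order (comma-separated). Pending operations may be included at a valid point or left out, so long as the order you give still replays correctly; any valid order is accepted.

op1, op2, op3, op4

after step 1 (op1 dequeue() → empty): queue <>
after step 2 (op2 enqueue(34)): queue <34>
after step 3 (op3 dequeue() → 34): queue <>
after step 4 (op4 enqueue(22)): queue <22>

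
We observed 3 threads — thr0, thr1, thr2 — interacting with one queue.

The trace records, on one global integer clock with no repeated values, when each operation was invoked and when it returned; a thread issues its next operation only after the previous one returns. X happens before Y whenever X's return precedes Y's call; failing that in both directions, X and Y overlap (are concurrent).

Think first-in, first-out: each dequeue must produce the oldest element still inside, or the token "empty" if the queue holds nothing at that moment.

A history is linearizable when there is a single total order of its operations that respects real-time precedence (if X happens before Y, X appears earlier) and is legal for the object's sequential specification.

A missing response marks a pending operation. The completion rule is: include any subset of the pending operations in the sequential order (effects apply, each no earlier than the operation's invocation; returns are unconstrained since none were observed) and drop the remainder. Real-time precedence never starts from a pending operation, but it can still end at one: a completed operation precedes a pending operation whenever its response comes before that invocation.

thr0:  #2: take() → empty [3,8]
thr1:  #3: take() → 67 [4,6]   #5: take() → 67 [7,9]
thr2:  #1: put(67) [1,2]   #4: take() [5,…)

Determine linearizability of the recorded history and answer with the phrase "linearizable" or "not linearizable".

the violation lands at event 9, #5's response at time 9: events 1..8 linearize, events 1..9 do not
real-time-consistent orders of the 4 completed operations: 3 — all fail the queue replay
completion choices over the 1 pending operation (#4) were checked; none helps
for example #1, #2, #3, #5 (pending dropped) fails at step 2: #2 take() → empty is not legal there
for example #1, #3, #2, #5 (pending dropped) fails at step 4: #5 take() → 67 is not legal there

not linearizable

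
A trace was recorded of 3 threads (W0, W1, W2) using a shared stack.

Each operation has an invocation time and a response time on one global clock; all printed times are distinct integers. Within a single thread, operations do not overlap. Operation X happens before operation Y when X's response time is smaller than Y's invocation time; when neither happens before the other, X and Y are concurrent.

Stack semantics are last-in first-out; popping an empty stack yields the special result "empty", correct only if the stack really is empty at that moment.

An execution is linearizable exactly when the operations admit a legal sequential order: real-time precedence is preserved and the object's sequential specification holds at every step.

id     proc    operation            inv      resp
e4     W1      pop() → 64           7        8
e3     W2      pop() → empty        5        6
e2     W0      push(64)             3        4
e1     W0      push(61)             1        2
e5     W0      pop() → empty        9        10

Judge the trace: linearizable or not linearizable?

events 1..5 are fine; event 6 — the response of e3 at time 6 — makes the prefix non-linearizable
the sole real-time-consistent order of 3 completed operations fails the stack replay
for example e1, e2, e3 fails at step 3: e3 pop() → empty is not legal there

not linearizable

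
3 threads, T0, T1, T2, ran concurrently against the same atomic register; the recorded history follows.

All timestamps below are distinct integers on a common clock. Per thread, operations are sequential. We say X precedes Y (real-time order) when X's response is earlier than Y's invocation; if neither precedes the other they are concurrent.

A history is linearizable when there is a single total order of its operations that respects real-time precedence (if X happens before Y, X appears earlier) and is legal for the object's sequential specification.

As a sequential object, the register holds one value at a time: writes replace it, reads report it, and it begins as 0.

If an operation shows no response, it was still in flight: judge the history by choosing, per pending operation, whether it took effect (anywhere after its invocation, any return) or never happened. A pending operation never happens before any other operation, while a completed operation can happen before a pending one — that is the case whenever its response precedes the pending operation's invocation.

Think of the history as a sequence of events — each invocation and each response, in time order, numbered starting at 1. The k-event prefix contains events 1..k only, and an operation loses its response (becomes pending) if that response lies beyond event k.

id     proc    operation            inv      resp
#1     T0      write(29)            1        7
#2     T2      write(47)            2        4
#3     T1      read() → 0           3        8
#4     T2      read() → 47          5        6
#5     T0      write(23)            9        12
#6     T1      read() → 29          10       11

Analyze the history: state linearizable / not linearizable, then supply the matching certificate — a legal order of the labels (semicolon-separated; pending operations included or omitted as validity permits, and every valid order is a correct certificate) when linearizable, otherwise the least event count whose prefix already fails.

step 1: #3 read() → 0 — value 0
step 2: #2 write(47) — value 47
step 3: #4 read() → 47 — value 47
step 4: #1 write(29) — value 29
step 5: #6 read() → 29 — value 29
step 6: #5 write(23) — value 23

linearizable — witness: #3; #2; #4; #1; #6; #5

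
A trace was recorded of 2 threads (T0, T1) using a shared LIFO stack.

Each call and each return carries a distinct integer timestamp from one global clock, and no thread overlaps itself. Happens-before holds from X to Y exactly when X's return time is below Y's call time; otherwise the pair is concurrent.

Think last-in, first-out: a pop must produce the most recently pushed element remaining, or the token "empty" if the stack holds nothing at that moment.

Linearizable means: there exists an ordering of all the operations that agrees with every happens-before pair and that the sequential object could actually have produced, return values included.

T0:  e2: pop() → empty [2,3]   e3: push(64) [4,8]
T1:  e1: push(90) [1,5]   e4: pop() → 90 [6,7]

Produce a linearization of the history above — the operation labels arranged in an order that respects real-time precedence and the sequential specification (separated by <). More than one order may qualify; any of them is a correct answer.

1. e2 pop() → empty, leaving stack <>
2. e1 push(90), leaving stack <90>
3. e4 pop() → 90, leaving stack <>
4. e3 push(64), leaving stack <64>

e2 < e1 < e4 < e3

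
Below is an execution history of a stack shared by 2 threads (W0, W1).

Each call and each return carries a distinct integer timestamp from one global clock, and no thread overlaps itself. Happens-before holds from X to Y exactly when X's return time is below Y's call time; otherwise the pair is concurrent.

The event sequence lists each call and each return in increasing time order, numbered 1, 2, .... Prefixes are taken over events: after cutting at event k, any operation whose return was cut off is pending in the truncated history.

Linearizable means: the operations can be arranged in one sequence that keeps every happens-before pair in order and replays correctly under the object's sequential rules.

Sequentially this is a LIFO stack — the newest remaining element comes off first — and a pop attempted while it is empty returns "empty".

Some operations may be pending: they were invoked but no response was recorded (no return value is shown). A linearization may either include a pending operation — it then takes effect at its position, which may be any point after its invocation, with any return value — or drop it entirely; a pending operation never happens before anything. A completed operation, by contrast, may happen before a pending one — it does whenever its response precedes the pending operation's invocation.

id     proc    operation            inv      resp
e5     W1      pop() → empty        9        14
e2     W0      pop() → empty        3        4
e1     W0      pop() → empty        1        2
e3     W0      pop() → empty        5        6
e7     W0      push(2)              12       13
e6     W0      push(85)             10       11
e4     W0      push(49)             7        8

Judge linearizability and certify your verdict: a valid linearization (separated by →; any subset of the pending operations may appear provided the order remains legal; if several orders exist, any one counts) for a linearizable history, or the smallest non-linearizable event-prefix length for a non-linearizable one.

not linearizable — minimal violating prefix: 14 events

prefix check: 1..13 passes, 1..14 fails once e5's time-14 response joins
no legal order exists: 3 real-time-consistent candidates over 7 completed stack operations, all rejected
one such order, e1, e2, e3, e4, e5, e6, e7, breaks at step 5 where e5 pop() → empty is illegal
one such order, e1, e2, e3, e4, e6, e5, e7, breaks at step 6 where e5 pop() → empty is illegal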